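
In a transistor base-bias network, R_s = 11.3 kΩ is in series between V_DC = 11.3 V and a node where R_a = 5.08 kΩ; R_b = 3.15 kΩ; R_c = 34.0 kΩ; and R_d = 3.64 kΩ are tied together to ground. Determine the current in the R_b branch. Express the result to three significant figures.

I ≈ 0.350 mA

Equivalent of the parallel group: R_p = 1.222 kΩ.
V_A = 11.3 × 1.222/12.52 = 1.103 V.
I(R_b) = V_A / R_b = 1.103/3.15 = 0.3500 mA.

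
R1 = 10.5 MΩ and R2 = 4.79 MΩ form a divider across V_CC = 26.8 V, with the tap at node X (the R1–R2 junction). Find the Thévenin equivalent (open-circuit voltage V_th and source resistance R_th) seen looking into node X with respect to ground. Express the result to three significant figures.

With X open, the divider is unloaded: V_th = 26.8 × 4.79/15.29 = 8.396 V.
Zeroing V_CC shorts the top of R1 to ground, so R_th = R1 ‖ R2 = 3.289 MΩ.

V_th ≈ 8.40 V, R_th ≈ 3.29 MΩ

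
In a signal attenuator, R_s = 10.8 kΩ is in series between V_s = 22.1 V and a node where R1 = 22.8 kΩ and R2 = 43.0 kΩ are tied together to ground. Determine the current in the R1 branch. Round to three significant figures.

Equivalent of the parallel group: R_p = 14.90 kΩ.
V_A = 22.1 × 14.90/25.70 = 12.81 V.
Branch current I = V_A/R1 = 12.81/22.8 = 0.5620 mA.

I ≈ 0.562 mA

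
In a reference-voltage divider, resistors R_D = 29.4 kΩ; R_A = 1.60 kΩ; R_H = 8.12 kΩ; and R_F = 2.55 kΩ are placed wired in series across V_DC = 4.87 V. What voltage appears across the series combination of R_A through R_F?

V ≈ 1.43 V

ΣR = 29.4 + 1.60 + 8.12 + 2.55 = 41.67 kΩ.
R_{R_A..R_F} = 1.60 + 8.12 + 2.55 = 12.27 kΩ.
By the voltage-divider rule, V = 4.87 × 12.27/41.67 = 1.434 V.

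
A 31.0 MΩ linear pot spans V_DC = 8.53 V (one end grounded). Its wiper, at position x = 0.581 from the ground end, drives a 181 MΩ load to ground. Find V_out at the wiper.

V_out ≈ 4.76 V

The pot divides into 12.99 MΩ above the wiper and 18.01 MΩ below.
Lower segment in parallel with the load: 18.01 ‖ 181 = 16.38 MΩ.
V_out = 8.53 × 16.38/(12.99 + 16.38) = 4.758 V.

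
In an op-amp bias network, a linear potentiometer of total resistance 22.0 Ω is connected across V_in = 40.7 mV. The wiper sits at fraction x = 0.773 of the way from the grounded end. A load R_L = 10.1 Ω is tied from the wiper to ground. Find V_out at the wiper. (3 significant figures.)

The pot divides into 4.994 Ω above the wiper and 17.01 Ω below.
(x·R_p) ‖ R_L = 6.337 Ω.
Then V_out = V_in · 6.337/(4.994 + 6.337) = 22.76 mV.

V_out ≈ 22.8 mV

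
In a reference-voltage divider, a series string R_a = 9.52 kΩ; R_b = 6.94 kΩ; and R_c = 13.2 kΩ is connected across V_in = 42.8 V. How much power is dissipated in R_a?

P ≈ 19.8 mW

The common current is I = 42.8/29.66 = 1.443 mA.
P = I²R = 2.082 × 9.52 = 19.82 mW.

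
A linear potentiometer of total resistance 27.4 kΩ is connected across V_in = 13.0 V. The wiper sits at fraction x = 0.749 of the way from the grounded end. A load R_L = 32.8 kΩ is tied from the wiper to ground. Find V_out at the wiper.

The pot divides into 6.877 kΩ above the wiper and 20.52 kΩ below.
(x·R_p) ‖ R_L = 12.62 kΩ.
Loaded-divider output: V_out = 13.0 × 0.6473 = 8.415 V.

V_out ≈ 8.42 V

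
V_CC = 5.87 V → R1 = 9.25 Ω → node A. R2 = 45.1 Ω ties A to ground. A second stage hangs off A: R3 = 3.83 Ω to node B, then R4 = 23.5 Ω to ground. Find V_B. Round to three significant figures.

V_B ≈ 3.27 V

Node A sees R2 in parallel with the series input of stage 2, R3 + R4 = 27.33 Ω.
Effective lower resistance at A: R2 ‖ 27.33 = 17.02 Ω.
V_A = 5.87 × 17.02/(9.25 + 17.02) = 3.803 V.
Stage 2 is unloaded, so V_B = V_A · R4/(R3+R4) = 3.803 × 23.5/27.33 = 3.270 V.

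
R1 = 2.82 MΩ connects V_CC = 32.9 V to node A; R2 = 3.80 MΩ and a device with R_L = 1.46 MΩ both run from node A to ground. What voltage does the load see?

V_out ≈ 8.96 V

First combine the lower leg with the load: R2 ‖ R_L = 1.055 MΩ.
Voltage divider with the loaded lower leg: V_out = 32.9 × 1.055/(2.82 + 1.055) = 32.9 × 0.2722 = 8.956 V.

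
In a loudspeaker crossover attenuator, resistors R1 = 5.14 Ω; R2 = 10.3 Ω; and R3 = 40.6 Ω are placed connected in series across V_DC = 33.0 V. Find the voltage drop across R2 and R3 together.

V ≈ 30.0 V

Series total: ΣR = 5.14 + 10.3 + 40.6 = 56.04 Ω.
R_{R2..R3} = 10.3 + 40.6 = 50.90 Ω.
Voltage divider: V = V_DC · (50.90 / 56.04) = 33.0 × 0.9083 = 29.97 V.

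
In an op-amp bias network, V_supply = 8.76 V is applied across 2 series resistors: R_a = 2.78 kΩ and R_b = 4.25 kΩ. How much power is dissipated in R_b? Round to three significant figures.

P ≈ 6.60 mW

The common current is I = 8.76/7.030 = 1.246 mA.
V(R_b) = I·R = 5.296 V; P = V·I = 5.296 × 1.246 = 6.599 mW.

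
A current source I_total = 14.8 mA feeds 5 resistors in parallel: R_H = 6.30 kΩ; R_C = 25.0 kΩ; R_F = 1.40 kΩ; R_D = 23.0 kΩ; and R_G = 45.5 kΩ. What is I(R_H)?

I ≈ 2.40 mA

Conductances: ΣG = 1/6.30 + 1/25.0 + 1/1.40 + 1/23.0 + 1/45.5 = 0.9785 (1/kΩ).
R_H takes the fraction G_k/ΣG = 0.1587/0.9785 = 0.1622, so I = 14.8 × 0.1622 = 2.401 mA.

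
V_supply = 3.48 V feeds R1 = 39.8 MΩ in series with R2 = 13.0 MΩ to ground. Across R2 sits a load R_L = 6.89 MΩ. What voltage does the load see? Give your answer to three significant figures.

R2 ‖ R_L = (13.0 × 6.89)/(13.0 + 6.89) = 4.503 MΩ.
Voltage divider with the loaded lower leg: V_out = 3.48 × 4.503/(39.8 + 4.503) = 3.48 × 0.1016 = 0.3537 V.
(Unloaded it would be 0.857 V; the load pulls it down.)

V_out ≈ 0.354 V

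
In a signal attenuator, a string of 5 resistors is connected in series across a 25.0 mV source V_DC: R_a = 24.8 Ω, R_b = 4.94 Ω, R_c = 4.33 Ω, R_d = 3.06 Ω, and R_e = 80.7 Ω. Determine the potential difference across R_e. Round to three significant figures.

ΣR = 24.8 + 4.94 + 4.33 + 3.06 + 80.7 = 117.8 Ω.
V = V_DC · R/ΣR = 25.0 × 0.6849 = 17.12 mV.

V ≈ 17.1 mV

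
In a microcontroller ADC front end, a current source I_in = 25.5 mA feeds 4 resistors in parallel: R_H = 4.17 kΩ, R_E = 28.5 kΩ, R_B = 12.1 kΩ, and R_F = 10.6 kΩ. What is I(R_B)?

Conductances: ΣG = 1/4.17 + 1/28.5 + 1/12.1 + 1/10.6 = 0.4519 (1/kΩ).
R_B takes the fraction G_k/ΣG = 0.08264/0.4519 = 0.1829, so I = 25.5 × 0.1829 = 4.664 mA.

I ≈ 4.66 mA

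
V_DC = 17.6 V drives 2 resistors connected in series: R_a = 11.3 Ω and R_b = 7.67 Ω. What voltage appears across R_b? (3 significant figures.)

V ≈ 7.12 V

ΣR = 11.3 + 7.67 = 18.97 Ω.
By the voltage-divider rule, V = 17.6 × 7.670/18.97 = 7.116 V.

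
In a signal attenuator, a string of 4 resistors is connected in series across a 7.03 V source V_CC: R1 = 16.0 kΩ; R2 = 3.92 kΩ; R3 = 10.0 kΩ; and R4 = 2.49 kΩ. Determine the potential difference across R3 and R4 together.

V ≈ 2.71 V

Total series resistance ΣR = 16.0 + 3.92 + 10.0 + 2.49 = 32.41 kΩ.
R_{R3..R4} = 10.0 + 2.49 = 12.49 kΩ.
V = V_CC · R/ΣR = 7.03 × 0.3854 = 2.709 V.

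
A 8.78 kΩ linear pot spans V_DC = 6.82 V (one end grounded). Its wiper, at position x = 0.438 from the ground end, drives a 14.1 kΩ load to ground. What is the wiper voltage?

Lower segment x·R_p = 3.846 kΩ; upper segment (1−x)·R_p = 4.934 kΩ.
R_L loads the lower segment: effective lower R = 3.022 kΩ.
Then V_out = V_DC · 3.022/(4.934 + 3.022) = 2.590 V.
(Unloaded: V_out = x·V_DC = 2.99 V.)

V_out ≈ 2.59 V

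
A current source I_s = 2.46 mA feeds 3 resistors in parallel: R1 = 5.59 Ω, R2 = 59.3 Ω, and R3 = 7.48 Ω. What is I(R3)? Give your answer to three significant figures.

Total conductance ΣG = 1/5.59 + 1/59.3 + 1/7.48 = 0.3294 (units of 1/Ω).
R3 takes the fraction G_k/ΣG = 0.1337/0.3294 = 0.4058, so I = 2.46 × 0.4058 = 0.9983 mA.

I ≈ 0.998 mA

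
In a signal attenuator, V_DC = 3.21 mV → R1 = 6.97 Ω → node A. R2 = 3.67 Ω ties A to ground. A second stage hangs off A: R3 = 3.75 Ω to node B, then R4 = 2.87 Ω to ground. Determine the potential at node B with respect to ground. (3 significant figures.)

Looking into the second stage from A: R3 + R4 = 6.620 Ω appears in parallel with R2.
Effective lower resistance at A: R2 ‖ 6.620 = 2.361 Ω.
First divider: V_A = V_DC · 2.361/(6.97 + 2.361) = 0.8122 mV.
Then the unloaded second divider: V_B = V_A × R4/(R3+R4) = 0.8122 × 0.4335 = 0.3521 mV.

V_B ≈ 0.352 mV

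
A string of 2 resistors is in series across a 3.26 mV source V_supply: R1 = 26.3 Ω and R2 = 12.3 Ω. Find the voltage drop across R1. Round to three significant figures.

V ≈ 2.22 mV

ΣR = 26.3 + 12.3 = 38.60 Ω.
Voltage divider: V = V_supply · (26.30 / 38.60) = 3.26 × 0.6813 = 2.221 mV.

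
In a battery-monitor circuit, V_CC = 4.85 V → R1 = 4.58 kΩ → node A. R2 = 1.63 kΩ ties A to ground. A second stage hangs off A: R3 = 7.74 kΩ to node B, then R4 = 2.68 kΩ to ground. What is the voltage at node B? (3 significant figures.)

V_B ≈ 0.294 V

Node A sees R2 in parallel with the series input of stage 2, R3 + R4 = 10.42 kΩ.
R2 ‖ (R3+R4) = 1.410 kΩ.
V_A = 4.85 × 1.410/(4.58 + 1.410) = 1.141 V.
V_B = V_A × 0.2572 = 0.2936 V.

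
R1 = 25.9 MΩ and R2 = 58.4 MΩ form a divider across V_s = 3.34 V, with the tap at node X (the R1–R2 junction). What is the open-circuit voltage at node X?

V_th ≈ 2.31 V

With X open, the divider is unloaded: V_th = 3.34 × 58.4/84.30 = 2.314 V.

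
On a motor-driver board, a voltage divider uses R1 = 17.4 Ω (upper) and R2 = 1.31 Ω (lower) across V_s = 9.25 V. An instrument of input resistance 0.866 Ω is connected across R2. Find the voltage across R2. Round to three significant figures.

V_out ≈ 0.269 V

R2 ‖ R_L = (1.31 × 0.866)/(1.31 + 0.866) = 0.5214 Ω.
Now apply the divider: V_out = 9.25 × 0.02909 = 0.2691 V.
(Unloaded it would be 0.648 V; the load pulls it down.)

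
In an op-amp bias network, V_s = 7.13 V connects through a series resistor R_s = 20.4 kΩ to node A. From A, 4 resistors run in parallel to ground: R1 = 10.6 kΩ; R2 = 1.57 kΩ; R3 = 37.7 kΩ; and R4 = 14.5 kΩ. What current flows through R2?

Parallel bank: R_p = 1/(1/10.6 + 1/1.57 + 1/37.7 + 1/14.5) = 1.210 kΩ.
V_A by voltage divider: V_A = 7.13 × 1.210/(20.4 + 1.210) = 0.3991 V.
Branch current I = V_A/R2 = 0.3991/1.57 = 0.2542 mA.
(Check via current divider: I_total = 0.3299 mA; share G_k/ΣG = 0.7704 → same result.)

I ≈ 0.254 mA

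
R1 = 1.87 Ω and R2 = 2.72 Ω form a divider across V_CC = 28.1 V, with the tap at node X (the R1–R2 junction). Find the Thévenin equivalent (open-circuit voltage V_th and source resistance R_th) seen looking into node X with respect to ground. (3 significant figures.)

Open-circuit (no load on X): V_th = V_CC · R2/(R1 + R2) = 28.1 × 2.72/(1.870 + 2.72) = 16.65 V.
With V_CC suppressed (replaced by a short), R_th = R1 ‖ R2 = (1.870 × 2.72)/(1.870 + 2.72) = 1.108 Ω.

V_th ≈ 16.7 V, R_th ≈ 1.11 Ω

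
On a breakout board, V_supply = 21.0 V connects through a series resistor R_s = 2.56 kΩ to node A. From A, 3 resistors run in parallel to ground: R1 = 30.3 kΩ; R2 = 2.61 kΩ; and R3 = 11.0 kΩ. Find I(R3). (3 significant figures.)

I ≈ 0.831 mA

Combine the parallel branches: R_p = (1/30.3 + 1/2.61 + 1/11.0)⁻¹ = 1.972 kΩ.
Node voltage V_A = V_supply · R_p/(R_s + R_p) = 21.0 × 0.4351 = 9.138 V.
I(R3) = V_A / R3 = 9.138/11.0 = 0.8307 mA.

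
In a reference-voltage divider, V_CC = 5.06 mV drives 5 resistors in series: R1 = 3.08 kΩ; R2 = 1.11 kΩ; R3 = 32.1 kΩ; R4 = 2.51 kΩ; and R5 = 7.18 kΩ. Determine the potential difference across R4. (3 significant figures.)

Series total: ΣR = 3.08 + 1.11 + 32.1 + 2.51 + 7.18 = 45.98 kΩ.
V = V_CC · R/ΣR = 5.06 × 0.05459 = 0.2762 mV.

V ≈ 0.276 mV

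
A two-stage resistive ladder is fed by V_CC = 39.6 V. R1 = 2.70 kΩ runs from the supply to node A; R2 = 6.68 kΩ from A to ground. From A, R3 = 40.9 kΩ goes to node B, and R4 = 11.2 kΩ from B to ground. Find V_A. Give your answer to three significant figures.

Node A sees R2 in parallel with the series input of stage 2, R3 + R4 = 52.10 kΩ.
R2 ‖ (R3+R4) = 5.921 kΩ.
So V_A = 39.6 × 0.6868 = 27.20 V.

V_A ≈ 27.2 V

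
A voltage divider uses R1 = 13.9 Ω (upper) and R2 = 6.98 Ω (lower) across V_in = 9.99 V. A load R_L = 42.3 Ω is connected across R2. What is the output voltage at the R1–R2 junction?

V_out ≈ 3.01 V

R2 ‖ R_L = (6.98 × 42.3)/(6.98 + 42.3) = 5.991 Ω.
Then V_out = V_in · R2'/(R1 + R2') = 9.99 × 5.991/19.89 = 3.009 V.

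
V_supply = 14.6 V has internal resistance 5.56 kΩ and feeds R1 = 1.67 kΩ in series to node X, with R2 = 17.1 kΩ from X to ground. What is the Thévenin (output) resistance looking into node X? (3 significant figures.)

R1' = 5.56 + 1.67 = 7.230 kΩ (source resistance + R1).
Zeroing V_supply shorts the top of R1' to ground, so R_th = R1' ‖ R2 = 5.082 kΩ.

R_th ≈ 5.08 kΩ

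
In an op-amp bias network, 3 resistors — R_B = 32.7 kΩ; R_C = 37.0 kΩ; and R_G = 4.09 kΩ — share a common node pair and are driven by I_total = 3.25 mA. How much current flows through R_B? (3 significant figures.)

I ≈ 0.329 mA

Conductances: ΣG = 1/32.7 + 1/37.0 + 1/4.09 = 0.3021 (1/kΩ).
By the current-divider rule, I = I_total · G_k/ΣG = 3.25 × 0.1012 = 0.3290 mA.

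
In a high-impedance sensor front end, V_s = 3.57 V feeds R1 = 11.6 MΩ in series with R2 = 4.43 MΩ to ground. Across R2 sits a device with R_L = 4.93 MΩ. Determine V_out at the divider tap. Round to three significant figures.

First combine the lower leg with the load: R2 ‖ R_L = 2.333 MΩ.
Then V_out = V_s · R2'/(R1 + R2') = 3.57 × 2.333/13.93 = 0.5978 V.

V_out ≈ 0.598 V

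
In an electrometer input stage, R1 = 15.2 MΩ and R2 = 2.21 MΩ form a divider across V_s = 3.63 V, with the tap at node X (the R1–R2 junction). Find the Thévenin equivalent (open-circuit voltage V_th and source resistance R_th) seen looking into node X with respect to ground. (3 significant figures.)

Open-circuit (no load on X): V_th = V_s · R2/(R1 + R2) = 3.63 × 2.21/(15.20 + 2.21) = 0.4608 V.
With V_s suppressed (replaced by a short), R_th = R1 ‖ R2 = (15.20 × 2.21)/(15.20 + 2.21) = 1.929 MΩ.

V_th ≈ 0.461 V, R_th ≈ 1.93 MΩ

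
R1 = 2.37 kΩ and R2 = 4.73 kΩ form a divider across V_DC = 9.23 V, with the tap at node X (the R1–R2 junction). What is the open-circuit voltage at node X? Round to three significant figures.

Open-circuit (no load on X): V_th = V_DC · R2/(R1 + R2) = 9.23 × 4.73/(2.370 + 4.73) = 6.149 V.

V_th ≈ 6.15 V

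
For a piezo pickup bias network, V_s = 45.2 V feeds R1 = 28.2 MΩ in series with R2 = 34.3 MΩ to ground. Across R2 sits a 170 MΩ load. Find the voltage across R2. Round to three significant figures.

R2 ‖ R_L = (34.3 × 170)/(34.3 + 170) = 28.54 MΩ.
Now apply the divider: V_out = 45.2 × 0.5030 = 22.74 V.

V_out ≈ 22.7 V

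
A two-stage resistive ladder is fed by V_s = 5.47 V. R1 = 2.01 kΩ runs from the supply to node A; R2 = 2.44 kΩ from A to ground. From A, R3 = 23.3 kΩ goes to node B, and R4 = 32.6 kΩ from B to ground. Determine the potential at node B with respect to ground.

Node A sees R2 in parallel with the series input of stage 2, R3 + R4 = 55.90 kΩ.
Effective lower resistance at A: R2 ‖ 55.90 = 2.338 kΩ.
First divider: V_A = V_s · 2.338/(2.01 + 2.338) = 2.941 V.
Stage 2 is unloaded, so V_B = V_A · R4/(R3+R4) = 2.941 × 32.6/55.90 = 1.715 V.

V_B ≈ 1.72 V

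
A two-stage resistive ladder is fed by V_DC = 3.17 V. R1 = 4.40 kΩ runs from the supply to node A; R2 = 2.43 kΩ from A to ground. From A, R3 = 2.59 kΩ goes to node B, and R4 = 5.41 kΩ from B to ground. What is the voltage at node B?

The second stage (R3 + R4 = 8.000 kΩ) loads node A in parallel with R2.
R2 ‖ (R3+R4) = 1.864 kΩ.
So V_A = 3.17 × 0.2976 = 0.9433 V.
V_B = V_A × 0.6763 = 0.6379 V.

V_B ≈ 0.638 V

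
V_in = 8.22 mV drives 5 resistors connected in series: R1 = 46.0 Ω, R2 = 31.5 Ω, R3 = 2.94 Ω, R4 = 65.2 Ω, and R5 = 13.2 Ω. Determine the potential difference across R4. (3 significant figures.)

V ≈ 3.37 mV

Series total: ΣR = 46.0 + 31.5 + 2.94 + 65.2 + 13.2 = 158.8 Ω.
Voltage divider: V = V_in · (65.20 / 158.8) = 8.22 × 0.4105 = 3.374 mV.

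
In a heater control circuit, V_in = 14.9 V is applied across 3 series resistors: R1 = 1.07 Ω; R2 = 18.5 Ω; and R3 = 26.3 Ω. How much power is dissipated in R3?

P ≈ 2.78 W

The common current is I = 14.9/45.87 = 0.3248 A.
P(R3) = I²·R3 = (0.3248)² × 26.3 = 2.775 W.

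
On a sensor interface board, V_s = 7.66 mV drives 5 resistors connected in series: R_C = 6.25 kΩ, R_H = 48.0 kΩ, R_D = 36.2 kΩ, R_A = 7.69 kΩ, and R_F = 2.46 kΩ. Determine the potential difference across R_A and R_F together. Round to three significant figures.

Total series resistance ΣR = 6.25 + 48.0 + 36.2 + 7.69 + 2.46 = 100.6 kΩ.
R_{R_A..R_F} = 7.69 + 2.46 = 10.15 kΩ.
Voltage divider: V = V_s · (10.15 / 100.6) = 7.66 × 0.1009 = 0.7729 mV.

V ≈ 0.773 mV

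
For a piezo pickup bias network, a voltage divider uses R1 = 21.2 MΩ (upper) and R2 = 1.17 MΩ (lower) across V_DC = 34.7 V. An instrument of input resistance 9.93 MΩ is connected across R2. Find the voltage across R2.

V_out ≈ 1.63 V

The load sits in parallel with R2, giving an effective lower resistance R2' = R2·R_L/(R2+R_L) = 1.047 MΩ.
Then V_out = V_DC · R2'/(R1 + R2') = 34.7 × 1.047/22.25 = 1.633 V.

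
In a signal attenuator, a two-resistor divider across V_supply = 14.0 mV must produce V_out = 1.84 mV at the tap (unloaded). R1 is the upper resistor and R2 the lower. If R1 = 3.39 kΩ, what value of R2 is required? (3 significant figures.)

Required fraction k = V_out/V_supply = 0.1314.
R2 = R1 · 0.1314/(1 − 0.1314) = 0.5130 kΩ.

R2 ≈ 0.513 kΩ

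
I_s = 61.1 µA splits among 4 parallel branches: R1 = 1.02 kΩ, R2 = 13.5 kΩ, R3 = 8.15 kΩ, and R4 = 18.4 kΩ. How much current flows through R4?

I ≈ 2.70 µA

Conductances: ΣG = 1/1.02 + 1/13.5 + 1/8.15 + 1/18.4 = 1.232 (1/kΩ).
R4 takes the fraction G_k/ΣG = 0.05435/1.232 = 0.04413, so I = 61.1 × 0.04413 = 2.696 µA.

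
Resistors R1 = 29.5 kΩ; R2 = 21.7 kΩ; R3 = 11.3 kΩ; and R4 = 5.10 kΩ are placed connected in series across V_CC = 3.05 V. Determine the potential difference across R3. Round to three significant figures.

V ≈ 0.510 V

Series total: ΣR = 29.5 + 21.7 + 11.3 + 5.10 = 67.60 kΩ.
By the voltage-divider rule, V = 3.05 × 11.30/67.60 = 0.5098 V.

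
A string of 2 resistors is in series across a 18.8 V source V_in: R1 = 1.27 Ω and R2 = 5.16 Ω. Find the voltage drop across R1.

Total series resistance ΣR = 1.27 + 5.16 = 6.430 Ω.
V = V_in · R/ΣR = 18.8 × 0.1975 = 3.713 V.

V ≈ 3.71 V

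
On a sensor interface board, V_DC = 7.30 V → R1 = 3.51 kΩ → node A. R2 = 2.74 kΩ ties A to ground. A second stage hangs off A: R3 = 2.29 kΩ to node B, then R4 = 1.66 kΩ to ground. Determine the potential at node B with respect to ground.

V_B ≈ 0.968 V

Looking into the second stage from A: R3 + R4 = 3.950 kΩ appears in parallel with R2.
Effective lower resistance at A: R2 ‖ 3.950 = 1.618 kΩ.
V_A = 7.30 × 1.618/(3.51 + 1.618) = 2.303 V.
Stage 2 is unloaded, so V_B = V_A · R4/(R3+R4) = 2.303 × 1.66/3.950 = 0.9679 V.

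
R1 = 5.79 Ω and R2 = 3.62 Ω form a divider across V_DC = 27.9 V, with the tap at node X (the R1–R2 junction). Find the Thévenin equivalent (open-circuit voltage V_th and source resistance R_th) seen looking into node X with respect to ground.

V_th ≈ 10.7 V, R_th ≈ 2.23 Ω

Open-circuit (no load on X): V_th = V_DC · R2/(R1 + R2) = 27.9 × 3.62/(5.790 + 3.62) = 10.73 V.
Looking into X with the source shorted: R_th = R1·R2/(R1+R2) = 5.790 × 3.62/9.410 = 2.227 Ω.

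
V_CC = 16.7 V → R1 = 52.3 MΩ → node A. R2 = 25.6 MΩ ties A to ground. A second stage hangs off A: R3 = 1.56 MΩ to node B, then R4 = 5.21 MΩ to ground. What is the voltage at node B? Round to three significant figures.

Looking into the second stage from A: R3 + R4 = 6.770 MΩ appears in parallel with R2.
R2 ‖ (R3+R4) = 5.354 MΩ.
So V_A = 16.7 × 0.09287 = 1.551 V.
Then the unloaded second divider: V_B = V_A × R4/(R3+R4) = 1.551 × 0.7696 = 1.193 V.

V_B ≈ 1.19 V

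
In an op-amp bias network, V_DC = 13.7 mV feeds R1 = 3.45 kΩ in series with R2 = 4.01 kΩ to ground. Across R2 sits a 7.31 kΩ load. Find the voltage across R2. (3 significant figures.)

First combine the lower leg with the load: R2 ‖ R_L = 2.589 kΩ.
Voltage divider with the loaded lower leg: V_out = 13.7 × 2.589/(3.45 + 2.589) = 13.7 × 0.4288 = 5.874 mV.

V_out ≈ 5.87 mV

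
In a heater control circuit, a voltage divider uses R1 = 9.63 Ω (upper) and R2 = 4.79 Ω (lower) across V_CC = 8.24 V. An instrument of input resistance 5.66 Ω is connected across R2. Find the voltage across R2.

V_out ≈ 1.75 V

The load sits in parallel with R2, giving an effective lower resistance R2' = R2·R_L/(R2+R_L) = 2.594 Ω.
Now apply the divider: V_out = 8.24 × 0.2122 = 1.749 V.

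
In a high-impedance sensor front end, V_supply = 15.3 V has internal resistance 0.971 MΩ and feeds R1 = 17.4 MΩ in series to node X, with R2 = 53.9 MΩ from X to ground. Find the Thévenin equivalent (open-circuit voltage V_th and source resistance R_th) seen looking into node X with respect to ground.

R1' = 0.971 + 17.4 = 18.37 MΩ (source resistance + R1).
V_th is the unloaded tap voltage: V_supply · R2/(R1'+R2) = 15.3 × 0.7458 = 11.41 V.
Zeroing V_supply shorts the top of R1' to ground, so R_th = R1' ‖ R2 = 13.70 MΩ.

V_th ≈ 11.4 V, R_th ≈ 13.7 MΩ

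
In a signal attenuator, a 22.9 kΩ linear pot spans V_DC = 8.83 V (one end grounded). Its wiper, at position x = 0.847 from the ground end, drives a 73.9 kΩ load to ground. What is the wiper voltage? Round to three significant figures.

V_out ≈ 7.19 V

Split the track: R_lower = x·R_p = 19.40 kΩ, R_upper = (1−x)·R_p = 3.504 kΩ.
R_L loads the lower segment: effective lower R = 15.36 kΩ.
Then V_out = V_DC · 15.36/(3.504 + 15.36) = 7.190 V.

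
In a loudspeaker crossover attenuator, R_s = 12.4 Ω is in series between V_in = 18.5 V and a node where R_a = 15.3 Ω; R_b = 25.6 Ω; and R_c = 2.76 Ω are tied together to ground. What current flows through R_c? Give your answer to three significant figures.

I ≈ 0.988 A

Parallel bank: R_p = 1/(1/15.3 + 1/25.6 + 1/2.76) = 2.143 Ω.
V_A = 18.5 × 2.143/14.54 = 2.726 V.
I(R_c) = V_A / R_c = 2.726/2.76 = 0.9875 A.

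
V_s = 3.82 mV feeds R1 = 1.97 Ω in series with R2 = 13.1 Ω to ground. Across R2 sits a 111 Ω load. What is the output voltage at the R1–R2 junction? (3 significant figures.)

The load sits in parallel with R2, giving an effective lower resistance R2' = R2·R_L/(R2+R_L) = 11.72 Ω.
Then V_out = V_s · R2'/(R1 + R2') = 3.82 × 11.72/13.69 = 3.270 mV.

V_out ≈ 3.27 mV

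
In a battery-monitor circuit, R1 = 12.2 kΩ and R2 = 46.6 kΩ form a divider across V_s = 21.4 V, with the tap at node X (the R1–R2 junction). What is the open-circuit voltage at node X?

With X open, the divider is unloaded: V_th = 21.4 × 46.6/58.80 = 16.96 V.

V_th ≈ 17.0 V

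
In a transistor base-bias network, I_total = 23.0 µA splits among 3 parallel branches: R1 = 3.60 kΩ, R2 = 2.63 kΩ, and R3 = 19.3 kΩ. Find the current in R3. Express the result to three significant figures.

Total conductance ΣG = 1/3.60 + 1/2.63 + 1/19.3 = 0.7098 (units of 1/kΩ).
By the current-divider rule, I = I_total · G_k/ΣG = 23.0 × 0.07300 = 1.679 µA.

I ≈ 1.68 µA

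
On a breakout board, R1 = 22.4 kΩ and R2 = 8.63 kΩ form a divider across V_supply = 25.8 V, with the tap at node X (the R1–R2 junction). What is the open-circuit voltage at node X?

Open-circuit (no load on X): V_th = V_supply · R2/(R1 + R2) = 25.8 × 8.63/(22.40 + 8.63) = 7.175 V.

V_th ≈ 7.18 V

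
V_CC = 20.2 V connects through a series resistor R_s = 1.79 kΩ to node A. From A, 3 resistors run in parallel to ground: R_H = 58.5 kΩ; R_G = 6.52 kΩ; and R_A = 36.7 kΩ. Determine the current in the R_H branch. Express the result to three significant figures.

I ≈ 0.255 mA

Equivalent of the parallel group: R_p = 5.058 kΩ.
V_A by voltage divider: V_A = 20.2 × 5.058/(1.79 + 5.058) = 14.92 V.
I(R_H) = V_A / R_H = 14.92/58.5 = 0.2550 mA.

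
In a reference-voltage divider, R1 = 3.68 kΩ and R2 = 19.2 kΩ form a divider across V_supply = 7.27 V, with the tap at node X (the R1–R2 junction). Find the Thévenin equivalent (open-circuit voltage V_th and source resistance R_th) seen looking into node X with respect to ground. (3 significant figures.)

V_th ≈ 6.10 V, R_th ≈ 3.09 kΩ

Open-circuit (no load on X): V_th = V_supply · R2/(R1 + R2) = 7.27 × 19.2/(3.680 + 19.2) = 6.101 V.
With V_supply suppressed (replaced by a short), R_th = R1 ‖ R2 = (3.680 × 19.2)/(3.680 + 19.2) = 3.088 kΩ.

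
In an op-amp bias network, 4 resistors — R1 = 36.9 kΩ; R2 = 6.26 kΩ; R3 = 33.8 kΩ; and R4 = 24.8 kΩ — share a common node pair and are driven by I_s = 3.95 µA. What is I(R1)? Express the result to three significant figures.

Conductances: ΣG = 1/36.9 + 1/6.26 + 1/33.8 + 1/24.8 = 0.2568 (1/kΩ).
By the current-divider rule, I = I_s · G_k/ΣG = 3.95 × 0.1055 = 0.4169 µA.

I ≈ 0.417 µA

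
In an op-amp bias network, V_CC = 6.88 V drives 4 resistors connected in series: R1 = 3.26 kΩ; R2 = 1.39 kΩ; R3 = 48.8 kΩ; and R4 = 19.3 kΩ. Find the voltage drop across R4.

Total series resistance ΣR = 3.26 + 1.39 + 48.8 + 19.3 = 72.75 kΩ.
By the voltage-divider rule, V = 6.88 × 19.30/72.75 = 1.825 V.

V ≈ 1.83 V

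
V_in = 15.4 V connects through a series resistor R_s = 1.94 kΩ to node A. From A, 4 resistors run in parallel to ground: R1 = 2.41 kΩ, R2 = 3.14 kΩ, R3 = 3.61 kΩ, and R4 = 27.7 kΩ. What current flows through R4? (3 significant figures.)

Combine the parallel branches: R_p = (1/2.41 + 1/3.14 + 1/3.61 + 1/27.7)⁻¹ = 0.9555 kΩ.
V_A = 15.4 × 0.9555/2.896 = 5.082 V.
I(R4) = V_A / R4 = 5.082/27.7 = 0.1835 mA.
(Equivalently: I_total = 5.319 mA, then current-divider fraction G_k/ΣG = 0.03450.)

I ≈ 0.183 mA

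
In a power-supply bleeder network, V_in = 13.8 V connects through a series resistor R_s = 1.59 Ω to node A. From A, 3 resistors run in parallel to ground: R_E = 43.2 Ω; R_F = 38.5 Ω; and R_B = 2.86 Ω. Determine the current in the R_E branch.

Equivalent of the parallel group: R_p = 2.508 Ω.
V_A by voltage divider: V_A = 13.8 × 2.508/(1.59 + 2.508) = 8.445 V.
I(R_E) = V_A / R_E = 8.445/43.2 = 0.1955 A.

I ≈ 0.195 A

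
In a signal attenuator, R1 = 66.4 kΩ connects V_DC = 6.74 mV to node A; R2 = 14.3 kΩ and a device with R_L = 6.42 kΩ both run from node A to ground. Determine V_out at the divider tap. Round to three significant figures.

R2 ‖ R_L = (14.3 × 6.42)/(14.3 + 6.42) = 4.431 kΩ.
Voltage divider with the loaded lower leg: V_out = 6.74 × 4.431/(66.4 + 4.431) = 6.74 × 0.06255 = 0.4216 mV.
(Unloaded it would be 1.19 mV; the load pulls it down.)

V_out ≈ 0.422 mV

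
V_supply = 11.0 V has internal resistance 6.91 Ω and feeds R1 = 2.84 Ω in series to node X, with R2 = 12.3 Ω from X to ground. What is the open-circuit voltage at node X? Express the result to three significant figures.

R1' = 6.91 + 2.84 = 9.750 Ω (source resistance + R1).
V_th is the unloaded tap voltage: V_supply · R2/(R1'+R2) = 11.0 × 0.5578 = 6.136 V.

V_th ≈ 6.14 V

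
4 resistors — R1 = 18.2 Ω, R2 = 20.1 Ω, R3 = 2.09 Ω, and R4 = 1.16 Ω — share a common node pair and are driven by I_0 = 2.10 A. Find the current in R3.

Conductances: ΣG = 1/18.2 + 1/20.1 + 1/2.09 + 1/1.16 = 1.445 (1/Ω).
By the current-divider rule, I = I_0 · G_k/ΣG = 2.10 × 0.3311 = 0.6952 A.

I ≈ 0.695 A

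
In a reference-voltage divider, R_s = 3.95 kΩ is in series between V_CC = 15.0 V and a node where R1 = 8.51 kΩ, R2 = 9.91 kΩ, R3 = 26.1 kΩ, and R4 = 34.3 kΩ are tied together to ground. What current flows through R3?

I ≈ 0.270 mA

Equivalent of the parallel group: R_p = 3.498 kΩ.
V_A by voltage divider: V_A = 15.0 × 3.498/(3.95 + 3.498) = 7.045 V.
Branch current I = V_A/R3 = 7.045/26.1 = 0.2699 mA.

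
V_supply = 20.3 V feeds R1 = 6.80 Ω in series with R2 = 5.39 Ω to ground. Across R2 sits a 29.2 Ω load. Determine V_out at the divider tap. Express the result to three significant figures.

First combine the lower leg with the load: R2 ‖ R_L = 4.550 Ω.
Now apply the divider: V_out = 20.3 × 0.4009 = 8.138 V.

V_out ≈ 8.14 V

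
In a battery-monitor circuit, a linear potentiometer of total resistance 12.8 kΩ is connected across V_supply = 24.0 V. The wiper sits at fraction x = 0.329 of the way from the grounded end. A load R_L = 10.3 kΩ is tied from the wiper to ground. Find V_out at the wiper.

Split the track: R_lower = x·R_p = 4.211 kΩ, R_upper = (1−x)·R_p = 8.589 kΩ.
R_L loads the lower segment: effective lower R = 2.989 kΩ.
V_out = 24.0 × 2.989/(8.589 + 2.989) = 6.196 V.
(Unloaded: V_out = x·V_supply = 7.90 V.)

V_out ≈ 6.20 V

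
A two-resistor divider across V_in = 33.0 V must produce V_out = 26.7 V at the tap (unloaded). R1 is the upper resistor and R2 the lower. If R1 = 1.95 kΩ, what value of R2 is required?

V_out/V_in = R2/(R1+R2) = 0.8091.
R2 = R1 · 0.8091/(1 − 0.8091) = 8.264 kΩ.

R2 ≈ 8.26 kΩ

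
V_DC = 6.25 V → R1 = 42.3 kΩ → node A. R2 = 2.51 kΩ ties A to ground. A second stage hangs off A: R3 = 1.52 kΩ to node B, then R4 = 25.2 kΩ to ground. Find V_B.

V_B ≈ 0.303 V

Looking into the second stage from A: R3 + R4 = 26.72 kΩ appears in parallel with R2.
R2 ‖ (R3+R4) = 2.294 kΩ.
So V_A = 6.25 × 0.05145 = 0.3216 V.
Then the unloaded second divider: V_B = V_A × R4/(R3+R4) = 0.3216 × 0.9431 = 0.3033 V.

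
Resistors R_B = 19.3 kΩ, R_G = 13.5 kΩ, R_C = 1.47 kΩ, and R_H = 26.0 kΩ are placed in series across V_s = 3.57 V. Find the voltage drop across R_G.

Total series resistance ΣR = 19.3 + 13.5 + 1.47 + 26.0 = 60.27 kΩ.
By the voltage-divider rule, V = 3.57 × 13.50/60.27 = 0.7997 V.

V ≈ 0.800 V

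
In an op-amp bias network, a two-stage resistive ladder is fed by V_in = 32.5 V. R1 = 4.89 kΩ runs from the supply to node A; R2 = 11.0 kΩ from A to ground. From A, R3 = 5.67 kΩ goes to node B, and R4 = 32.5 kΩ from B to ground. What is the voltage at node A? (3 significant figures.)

V_A ≈ 20.7 V

Looking into the second stage from A: R3 + R4 = 38.17 kΩ appears in parallel with R2.
R2 ‖ (R3+R4) = 8.539 kΩ.
First divider: V_A = V_in · 8.539/(4.89 + 8.539) = 20.67 V.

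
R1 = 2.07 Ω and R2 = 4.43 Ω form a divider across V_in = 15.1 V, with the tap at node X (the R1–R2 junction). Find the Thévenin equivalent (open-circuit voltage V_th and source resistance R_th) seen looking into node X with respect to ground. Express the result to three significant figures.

Open-circuit (no load on X): V_th = V_in · R2/(R1 + R2) = 15.1 × 4.43/(2.070 + 4.43) = 10.29 V.
Looking into X with the source shorted: R_th = R1·R2/(R1+R2) = 2.070 × 4.43/6.500 = 1.411 Ω.

V_th ≈ 10.3 V, R_th ≈ 1.41 Ω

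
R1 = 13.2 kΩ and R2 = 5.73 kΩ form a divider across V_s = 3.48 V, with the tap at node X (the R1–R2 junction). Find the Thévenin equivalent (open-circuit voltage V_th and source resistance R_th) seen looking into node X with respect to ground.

With X open, the divider is unloaded: V_th = 3.48 × 5.73/18.93 = 1.053 V.
Zeroing V_s shorts the top of R1 to ground, so R_th = R1 ‖ R2 = 3.996 kΩ.

V_th ≈ 1.05 V, R_th ≈ 4.00 kΩ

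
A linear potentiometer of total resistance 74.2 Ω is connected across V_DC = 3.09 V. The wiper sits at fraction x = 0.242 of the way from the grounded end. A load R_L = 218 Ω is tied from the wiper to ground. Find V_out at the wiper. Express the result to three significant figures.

V_out ≈ 0.704 V

The pot divides into 56.24 Ω above the wiper and 17.96 Ω below.
R_L loads the lower segment: effective lower R = 16.59 Ω.
Loaded-divider output: V_out = 3.09 × 0.2278 = 0.7038 V.
(Unloaded: V_out = x·V_DC = 0.748 V.)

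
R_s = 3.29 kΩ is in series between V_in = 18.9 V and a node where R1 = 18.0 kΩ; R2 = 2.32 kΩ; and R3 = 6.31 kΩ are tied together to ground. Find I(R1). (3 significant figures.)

I ≈ 0.336 mA

Combine the parallel branches: R_p = (1/18.0 + 1/2.32 + 1/6.31)⁻¹ = 1.550 kΩ.
V_A = 18.9 × 1.550/4.840 = 6.053 V.
I(R1) = V_A / R1 = 6.053/18.0 = 0.3363 mA.
(Equivalently: I_total = 3.905 mA, then current-divider fraction G_k/ΣG = 0.08612.)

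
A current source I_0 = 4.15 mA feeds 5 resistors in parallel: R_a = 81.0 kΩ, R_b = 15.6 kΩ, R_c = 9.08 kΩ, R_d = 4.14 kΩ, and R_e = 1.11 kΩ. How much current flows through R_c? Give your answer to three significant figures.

Conductances: ΣG = 1/81.0 + 1/15.6 + 1/9.08 + 1/4.14 + 1/1.11 = 1.329 (1/kΩ).
Current divider: I(R_c) = I_0 · G_k/ΣG = 4.15 × (0.1101/1.329) = 4.15 × 0.08287 = 0.3439 mA.

I ≈ 0.344 mA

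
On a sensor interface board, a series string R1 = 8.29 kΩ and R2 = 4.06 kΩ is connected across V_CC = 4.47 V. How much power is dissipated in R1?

P ≈ 1.09 mW

ΣR = 12.35 kΩ → I = 4.47/12.35 = 0.3619 mA.
P(R1) = I²·R1 = (0.3619)² × 8.29 = 1.086 mW.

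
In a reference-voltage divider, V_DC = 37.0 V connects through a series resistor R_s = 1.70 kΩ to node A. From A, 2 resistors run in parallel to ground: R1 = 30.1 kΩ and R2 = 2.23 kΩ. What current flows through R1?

I ≈ 0.676 mA

Combine the parallel branches: R_p = (1/30.1 + 1/2.23)⁻¹ = 2.076 kΩ.
V_A = 37.0 × 2.076/3.776 = 20.34 V.
Branch current I = V_A/R1 = 20.34/30.1 = 0.6758 mA.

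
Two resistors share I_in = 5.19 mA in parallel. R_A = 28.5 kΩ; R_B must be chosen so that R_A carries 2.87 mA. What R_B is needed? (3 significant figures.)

R_B ≈ 35.3 kΩ

The fraction through R_A equals R_B/(R_A+R_B).
With f = 0.5530, R_B = R_A · f/(1−f) = 28.5 × 1.237 = 35.26 kΩ.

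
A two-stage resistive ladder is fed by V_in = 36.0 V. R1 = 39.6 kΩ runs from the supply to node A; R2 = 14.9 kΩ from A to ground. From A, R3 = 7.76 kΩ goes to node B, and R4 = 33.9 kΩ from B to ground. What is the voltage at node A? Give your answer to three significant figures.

V_A ≈ 7.81 V

Looking into the second stage from A: R3 + R4 = 41.66 kΩ appears in parallel with R2.
Effective lower resistance at A: R2 ‖ 41.66 = 10.97 kΩ.
First divider: V_A = V_in · 10.97/(39.6 + 10.97) = 7.812 V.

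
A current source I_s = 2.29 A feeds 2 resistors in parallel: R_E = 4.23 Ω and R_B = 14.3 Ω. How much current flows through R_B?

I ≈ 0.523 A

With just two branches, the current splits inversely with resistance.
So I = 2.29 × 4.23/18.53 = 0.5228 A.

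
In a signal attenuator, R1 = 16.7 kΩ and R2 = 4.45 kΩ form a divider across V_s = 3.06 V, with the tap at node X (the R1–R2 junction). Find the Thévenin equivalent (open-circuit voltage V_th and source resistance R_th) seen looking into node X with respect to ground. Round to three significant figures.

V_th ≈ 0.644 V, R_th ≈ 3.51 kΩ

V_th is the unloaded tap voltage: V_s · R2/(R1+R2) = 3.06 × 0.2104 = 0.6438 V.
Zeroing V_s shorts the top of R1 to ground, so R_th = R1 ‖ R2 = 3.514 kΩ.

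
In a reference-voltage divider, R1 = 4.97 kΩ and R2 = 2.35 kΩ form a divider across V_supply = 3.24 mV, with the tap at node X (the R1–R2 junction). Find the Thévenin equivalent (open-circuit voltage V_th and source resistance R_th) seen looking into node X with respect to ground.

V_th ≈ 1.04 mV, R_th ≈ 1.60 kΩ

With X open, the divider is unloaded: V_th = 3.24 × 2.35/7.320 = 1.040 mV.
With V_supply suppressed (replaced by a short), R_th = R1 ‖ R2 = (4.970 × 2.35)/(4.970 + 2.35) = 1.596 kΩ.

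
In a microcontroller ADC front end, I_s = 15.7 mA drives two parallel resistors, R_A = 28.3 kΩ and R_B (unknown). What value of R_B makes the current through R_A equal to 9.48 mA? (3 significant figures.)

Two-branch current divider: I_A = I_s · R_B/(R_A + R_B).
With f = 0.6038, R_B = R_A · f/(1−f) = 28.3 × 1.524 = 43.13 kΩ.

R_B ≈ 43.1 kΩ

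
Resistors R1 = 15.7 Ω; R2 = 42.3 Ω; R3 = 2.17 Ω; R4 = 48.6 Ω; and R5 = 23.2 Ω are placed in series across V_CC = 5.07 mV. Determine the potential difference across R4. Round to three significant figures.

Total series resistance ΣR = 15.7 + 42.3 + 2.17 + 48.6 + 23.2 = 132.0 Ω.
By the voltage-divider rule, V = 5.07 × 48.60/132.0 = 1.867 mV.

V ≈ 1.87 mV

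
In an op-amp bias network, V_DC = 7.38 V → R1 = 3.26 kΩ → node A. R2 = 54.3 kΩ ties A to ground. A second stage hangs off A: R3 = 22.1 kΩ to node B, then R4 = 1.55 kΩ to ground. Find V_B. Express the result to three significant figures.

Node A sees R2 in parallel with the series input of stage 2, R3 + R4 = 23.65 kΩ.
Effective lower resistance at A: R2 ‖ 23.65 = 16.47 kΩ.
So V_A = 7.38 × 0.8348 = 6.161 V.
V_B = V_A × 0.06554 = 0.4038 V.

V_B ≈ 0.404 V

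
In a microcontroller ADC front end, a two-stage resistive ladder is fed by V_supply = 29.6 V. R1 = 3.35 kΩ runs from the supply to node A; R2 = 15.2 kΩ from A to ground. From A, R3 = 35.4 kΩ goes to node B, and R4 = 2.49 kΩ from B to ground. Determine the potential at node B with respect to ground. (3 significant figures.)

V_B ≈ 1.49 V

Looking into the second stage from A: R3 + R4 = 37.89 kΩ appears in parallel with R2.
R2 ‖ (R3+R4) = 10.85 kΩ.
So V_A = 29.6 × 0.7641 = 22.62 V.
Stage 2 is unloaded, so V_B = V_A · R4/(R3+R4) = 22.62 × 2.49/37.89 = 1.486 V.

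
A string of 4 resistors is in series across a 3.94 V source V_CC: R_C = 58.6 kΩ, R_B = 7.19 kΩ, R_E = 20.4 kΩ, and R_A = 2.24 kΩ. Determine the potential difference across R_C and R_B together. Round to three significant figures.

V ≈ 2.93 V

ΣR = 58.6 + 7.19 + 20.4 + 2.24 = 88.43 kΩ.
R_{R_C..R_B} = 58.6 + 7.19 = 65.79 kΩ.
By the voltage-divider rule, V = 3.94 × 65.79/88.43 = 2.931 V.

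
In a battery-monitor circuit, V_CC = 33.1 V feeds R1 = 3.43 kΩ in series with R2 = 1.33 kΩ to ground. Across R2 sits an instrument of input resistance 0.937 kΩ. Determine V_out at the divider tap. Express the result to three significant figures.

V_out ≈ 4.57 V

R2 ‖ R_L = (1.33 × 0.937)/(1.33 + 0.937) = 0.5497 kΩ.
Then V_out = V_CC · R2'/(R1 + R2') = 33.1 × 0.5497/3.980 = 4.572 V.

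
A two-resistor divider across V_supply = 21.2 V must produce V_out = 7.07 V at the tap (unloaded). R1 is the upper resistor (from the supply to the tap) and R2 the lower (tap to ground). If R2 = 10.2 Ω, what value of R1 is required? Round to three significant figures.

The divider ratio is R2/(R1+R2) = 7.07/21.2 = 0.3335.
So R1 = R2 · (V_supply/V_out − 1) = 10.2 × (21.2/7.07 − 1) = 10.2 × 1.999 = 20.39 Ω.

R1 ≈ 20.4 Ω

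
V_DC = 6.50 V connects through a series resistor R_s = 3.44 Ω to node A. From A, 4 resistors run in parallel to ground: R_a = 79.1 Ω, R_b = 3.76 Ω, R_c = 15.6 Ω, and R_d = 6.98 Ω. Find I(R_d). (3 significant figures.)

Equivalent of the parallel group: R_p = 2.058 Ω.
Node voltage V_A = V_DC · R_p/(R_s + R_p) = 6.50 × 0.3743 = 2.433 V.
Branch current I = V_A/R_d = 2.433/6.98 = 0.3485 A.

I ≈ 0.349 A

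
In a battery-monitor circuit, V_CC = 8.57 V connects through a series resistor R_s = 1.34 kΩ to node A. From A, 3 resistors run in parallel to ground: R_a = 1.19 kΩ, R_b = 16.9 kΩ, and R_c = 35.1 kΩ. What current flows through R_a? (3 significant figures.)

I ≈ 3.21 mA

Combine the parallel branches: R_p = (1/1.19 + 1/16.9 + 1/35.1)⁻¹ = 1.078 kΩ.
V_A by voltage divider: V_A = 8.57 × 1.078/(1.34 + 1.078) = 3.820 V.
I(R_a) = V_A / R_a = 3.820/1.19 = 3.210 mA.
(Equivalently: I_total = 3.545 mA, then current-divider fraction G_k/ΣG = 0.9055.)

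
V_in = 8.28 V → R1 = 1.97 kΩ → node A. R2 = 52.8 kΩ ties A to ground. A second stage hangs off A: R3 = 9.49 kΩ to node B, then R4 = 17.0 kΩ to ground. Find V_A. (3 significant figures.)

V_A ≈ 7.45 V

The second stage (R3 + R4 = 26.49 kΩ) loads node A in parallel with R2.
R2 ‖ (R3+R4) = 17.64 kΩ.
V_A = 8.28 × 17.64/(1.97 + 17.64) = 7.448 V.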